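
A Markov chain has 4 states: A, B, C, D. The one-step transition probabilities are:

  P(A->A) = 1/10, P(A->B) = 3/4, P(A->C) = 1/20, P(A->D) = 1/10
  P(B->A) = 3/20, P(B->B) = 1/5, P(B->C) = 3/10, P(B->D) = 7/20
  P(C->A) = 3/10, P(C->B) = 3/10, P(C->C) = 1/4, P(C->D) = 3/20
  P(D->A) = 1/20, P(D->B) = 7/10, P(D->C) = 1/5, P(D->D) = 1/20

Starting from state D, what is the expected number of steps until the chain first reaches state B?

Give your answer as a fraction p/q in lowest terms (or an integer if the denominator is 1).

Let h_i = expected steps to first reach B from state i.
Boundary: h_B = 0.
First-step equations for the other states:
  h_A = 1 + 1/10*h_A + 3/4*h_B + 1/20*h_C + 1/10*h_D
  h_C = 1 + 3/10*h_A + 3/10*h_B + 1/4*h_C + 3/20*h_D
  h_D = 1 + 1/20*h_A + 7/10*h_B + 1/5*h_C + 1/20*h_D

Substituting h_B = 0 and rearranging gives the linear system (I - Q) h = 1:
  [9/10, -1/20, -1/10] . (h_A, h_C, h_D) = 1
  [-3/10, 3/4, -3/20] . (h_A, h_C, h_D) = 1
  [-1/20, -1/5, 19/20] . (h_A, h_C, h_D) = 1

Solving yields:
  h_A = 2220/1573
  h_C = 10460/4719
  h_D = 7520/4719

Starting state is D, so the expected hitting time is h_D = 7520/4719.

Answer: 7520/4719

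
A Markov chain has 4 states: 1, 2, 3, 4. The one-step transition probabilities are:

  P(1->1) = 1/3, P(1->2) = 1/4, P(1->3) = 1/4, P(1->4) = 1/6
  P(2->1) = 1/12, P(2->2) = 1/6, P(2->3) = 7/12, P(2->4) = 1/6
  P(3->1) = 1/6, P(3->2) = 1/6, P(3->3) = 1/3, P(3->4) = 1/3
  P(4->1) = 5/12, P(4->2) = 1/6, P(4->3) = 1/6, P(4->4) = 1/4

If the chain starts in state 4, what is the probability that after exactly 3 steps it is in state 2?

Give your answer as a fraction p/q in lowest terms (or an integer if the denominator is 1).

Computing P^3 by repeated multiplication:
P^1 =
  1: [1/3, 1/4, 1/4, 1/6]
  2: [1/12, 1/6, 7/12, 1/6]
  3: [1/6, 1/6, 1/3, 1/3]
  4: [5/12, 1/6, 1/6, 1/4]
P^2 =
  1: [35/144, 7/36, 49/144, 2/9]
  2: [5/24, 25/144, 49/144, 5/18]
  3: [19/72, 13/72, 11/36, 1/4]
  4: [41/144, 29/144, 43/144, 31/144]
P^3 =
  1: [71/288, 323/1728, 187/576, 209/864]
  2: [443/1728, 53/288, 541/1728, 71/288]
  3: [223/864, 163/864, 17/54, 103/432]
  4: [217/864, 329/1728, 35/108, 15/64]

(P^3)[4 -> 2] = 329/1728

Answer: 329/1728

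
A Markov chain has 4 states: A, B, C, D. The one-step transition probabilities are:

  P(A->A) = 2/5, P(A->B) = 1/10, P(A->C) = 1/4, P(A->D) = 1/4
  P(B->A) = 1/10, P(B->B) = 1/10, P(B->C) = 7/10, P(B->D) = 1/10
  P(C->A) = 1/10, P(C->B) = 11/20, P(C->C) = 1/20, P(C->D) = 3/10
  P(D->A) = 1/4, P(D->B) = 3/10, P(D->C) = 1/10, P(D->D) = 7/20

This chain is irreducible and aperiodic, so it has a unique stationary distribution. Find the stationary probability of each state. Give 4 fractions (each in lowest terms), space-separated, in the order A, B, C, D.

Answer: 484/2471 2045/7413 694/2471 262/1059

Derivation:
The stationary distribution satisfies pi = pi * P, i.e.:
  pi_A = 2/5*pi_A + 1/10*pi_B + 1/10*pi_C + 1/4*pi_D
  pi_B = 1/10*pi_A + 1/10*pi_B + 11/20*pi_C + 3/10*pi_D
  pi_C = 1/4*pi_A + 7/10*pi_B + 1/20*pi_C + 1/10*pi_D
  pi_D = 1/4*pi_A + 1/10*pi_B + 3/10*pi_C + 7/20*pi_D
with normalization: pi_A + pi_B + pi_C + pi_D = 1.

Using the first 3 balance equations plus normalization, the linear system A*pi = b is:
  [-3/5, 1/10, 1/10, 1/4] . pi = 0
  [1/10, -9/10, 11/20, 3/10] . pi = 0
  [1/4, 7/10, -19/20, 1/10] . pi = 0
  [1, 1, 1, 1] . pi = 1

Solving yields:
  pi_A = 484/2471
  pi_B = 2045/7413
  pi_C = 694/2471
  pi_D = 262/1059

Verification (pi * P):
  484/2471*2/5 + 2045/7413*1/10 + 694/2471*1/10 + 262/1059*1/4 = 484/2471 = pi_A  (ok)
  484/2471*1/10 + 2045/7413*1/10 + 694/2471*11/20 + 262/1059*3/10 = 2045/7413 = pi_B  (ok)
  484/2471*1/4 + 2045/7413*7/10 + 694/2471*1/20 + 262/1059*1/10 = 694/2471 = pi_C  (ok)
  484/2471*1/4 + 2045/7413*1/10 + 694/2471*3/10 + 262/1059*7/20 = 262/1059 = pi_D  (ok)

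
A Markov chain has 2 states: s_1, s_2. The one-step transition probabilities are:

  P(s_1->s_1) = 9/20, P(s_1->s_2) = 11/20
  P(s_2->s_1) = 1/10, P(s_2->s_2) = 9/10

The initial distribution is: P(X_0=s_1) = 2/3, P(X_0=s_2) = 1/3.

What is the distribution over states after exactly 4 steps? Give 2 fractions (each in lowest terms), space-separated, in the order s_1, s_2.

Propagating the distribution step by step (d_{t+1} = d_t * P):
d_0 = (s_1=2/3, s_2=1/3)
  d_1[s_1] = 2/3*9/20 + 1/3*1/10 = 1/3
  d_1[s_2] = 2/3*11/20 + 1/3*9/10 = 2/3
d_1 = (s_1=1/3, s_2=2/3)
  d_2[s_1] = 1/3*9/20 + 2/3*1/10 = 13/60
  d_2[s_2] = 1/3*11/20 + 2/3*9/10 = 47/60
d_2 = (s_1=13/60, s_2=47/60)
  d_3[s_1] = 13/60*9/20 + 47/60*1/10 = 211/1200
  d_3[s_2] = 13/60*11/20 + 47/60*9/10 = 989/1200
d_3 = (s_1=211/1200, s_2=989/1200)
  d_4[s_1] = 211/1200*9/20 + 989/1200*1/10 = 3877/24000
  d_4[s_2] = 211/1200*11/20 + 989/1200*9/10 = 20123/24000
d_4 = (s_1=3877/24000, s_2=20123/24000)

Answer: 3877/24000 20123/24000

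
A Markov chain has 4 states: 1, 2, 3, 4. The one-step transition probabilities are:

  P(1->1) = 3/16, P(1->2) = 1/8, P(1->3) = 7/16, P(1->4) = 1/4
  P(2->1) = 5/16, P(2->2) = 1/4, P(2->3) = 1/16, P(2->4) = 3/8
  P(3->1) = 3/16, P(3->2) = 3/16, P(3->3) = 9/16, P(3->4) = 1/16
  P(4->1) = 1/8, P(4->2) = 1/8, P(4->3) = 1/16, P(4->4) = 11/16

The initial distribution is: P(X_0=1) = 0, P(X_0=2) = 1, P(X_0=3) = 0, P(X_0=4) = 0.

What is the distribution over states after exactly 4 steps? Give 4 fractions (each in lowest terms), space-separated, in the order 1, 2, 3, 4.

Answer: 11863/65536 2619/16384 8217/32768 26763/65536

Derivation:
Propagating the distribution step by step (d_{t+1} = d_t * P):
d_0 = (1=0, 2=1, 3=0, 4=0)
  d_1[1] = 0*3/16 + 1*5/16 + 0*3/16 + 0*1/8 = 5/16
  d_1[2] = 0*1/8 + 1*1/4 + 0*3/16 + 0*1/8 = 1/4
  d_1[3] = 0*7/16 + 1*1/16 + 0*9/16 + 0*1/16 = 1/16
  d_1[4] = 0*1/4 + 1*3/8 + 0*1/16 + 0*11/16 = 3/8
d_1 = (1=5/16, 2=1/4, 3=1/16, 4=3/8)
  d_2[1] = 5/16*3/16 + 1/4*5/16 + 1/16*3/16 + 3/8*1/8 = 25/128
  d_2[2] = 5/16*1/8 + 1/4*1/4 + 1/16*3/16 + 3/8*1/8 = 41/256
  d_2[3] = 5/16*7/16 + 1/4*1/16 + 1/16*9/16 + 3/8*1/16 = 27/128
  d_2[4] = 5/16*1/4 + 1/4*3/8 + 1/16*1/16 + 3/8*11/16 = 111/256
d_2 = (1=25/128, 2=41/256, 3=27/128, 4=111/256)
  d_3[1] = 25/128*3/16 + 41/256*5/16 + 27/128*3/16 + 111/256*1/8 = 739/4096
  d_3[2] = 25/128*1/8 + 41/256*1/4 + 27/128*3/16 + 111/256*1/8 = 81/512
  d_3[3] = 25/128*7/16 + 41/256*1/16 + 27/128*9/16 + 111/256*1/16 = 247/1024
  d_3[4] = 25/128*1/4 + 41/256*3/8 + 27/128*1/16 + 111/256*11/16 = 1721/4096
d_3 = (1=739/4096, 2=81/512, 3=247/1024, 4=1721/4096)
  d_4[1] = 739/4096*3/16 + 81/512*5/16 + 247/1024*3/16 + 1721/4096*1/8 = 11863/65536
  d_4[2] = 739/4096*1/8 + 81/512*1/4 + 247/1024*3/16 + 1721/4096*1/8 = 2619/16384
  d_4[3] = 739/4096*7/16 + 81/512*1/16 + 247/1024*9/16 + 1721/4096*1/16 = 8217/32768
  d_4[4] = 739/4096*1/4 + 81/512*3/8 + 247/1024*1/16 + 1721/4096*11/16 = 26763/65536
d_4 = (1=11863/65536, 2=2619/16384, 3=8217/32768, 4=26763/65536)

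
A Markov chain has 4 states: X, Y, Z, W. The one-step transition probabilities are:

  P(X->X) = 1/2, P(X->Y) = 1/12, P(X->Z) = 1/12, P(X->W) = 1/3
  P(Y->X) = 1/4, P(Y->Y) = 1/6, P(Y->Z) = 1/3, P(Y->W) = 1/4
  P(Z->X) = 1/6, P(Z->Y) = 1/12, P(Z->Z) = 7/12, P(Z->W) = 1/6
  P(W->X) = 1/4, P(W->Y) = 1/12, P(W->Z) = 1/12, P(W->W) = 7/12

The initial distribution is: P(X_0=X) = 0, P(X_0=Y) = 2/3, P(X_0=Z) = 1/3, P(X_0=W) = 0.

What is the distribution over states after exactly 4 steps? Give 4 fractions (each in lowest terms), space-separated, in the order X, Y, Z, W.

Propagating the distribution step by step (d_{t+1} = d_t * P):
d_0 = (X=0, Y=2/3, Z=1/3, W=0)
  d_1[X] = 0*1/2 + 2/3*1/4 + 1/3*1/6 + 0*1/4 = 2/9
  d_1[Y] = 0*1/12 + 2/3*1/6 + 1/3*1/12 + 0*1/12 = 5/36
  d_1[Z] = 0*1/12 + 2/3*1/3 + 1/3*7/12 + 0*1/12 = 5/12
  d_1[W] = 0*1/3 + 2/3*1/4 + 1/3*1/6 + 0*7/12 = 2/9
d_1 = (X=2/9, Y=5/36, Z=5/12, W=2/9)
  d_2[X] = 2/9*1/2 + 5/36*1/4 + 5/12*1/6 + 2/9*1/4 = 13/48
  d_2[Y] = 2/9*1/12 + 5/36*1/6 + 5/12*1/12 + 2/9*1/12 = 41/432
  d_2[Z] = 2/9*1/12 + 5/36*1/3 + 5/12*7/12 + 2/9*1/12 = 47/144
  d_2[W] = 2/9*1/3 + 5/36*1/4 + 5/12*1/6 + 2/9*7/12 = 133/432
d_2 = (X=13/48, Y=41/432, Z=47/144, W=133/432)
  d_3[X] = 13/48*1/2 + 41/432*1/4 + 47/144*1/6 + 133/432*1/4 = 251/864
  d_3[Y] = 13/48*1/12 + 41/432*1/6 + 47/144*1/12 + 133/432*1/12 = 473/5184
  d_3[Z] = 13/48*1/12 + 41/432*1/3 + 47/144*7/12 + 133/432*1/12 = 467/1728
  d_3[W] = 13/48*1/3 + 41/432*1/4 + 47/144*1/6 + 133/432*7/12 = 451/1296
d_3 = (X=251/864, Y=473/5184, Z=467/1728, W=451/1296)
  d_4[X] = 251/864*1/2 + 473/5184*1/4 + 467/1728*1/6 + 451/1296*1/4 = 6223/20736
  d_4[Y] = 251/864*1/12 + 473/5184*1/6 + 467/1728*1/12 + 451/1296*1/12 = 5657/62208
  d_4[Z] = 251/864*1/12 + 473/5184*1/3 + 467/1728*7/12 + 451/1296*1/12 = 5003/20736
  d_4[W] = 251/864*1/3 + 473/5184*1/4 + 467/1728*1/6 + 451/1296*7/12 = 22873/62208
d_4 = (X=6223/20736, Y=5657/62208, Z=5003/20736, W=22873/62208)

Answer: 6223/20736 5657/62208 5003/20736 22873/62208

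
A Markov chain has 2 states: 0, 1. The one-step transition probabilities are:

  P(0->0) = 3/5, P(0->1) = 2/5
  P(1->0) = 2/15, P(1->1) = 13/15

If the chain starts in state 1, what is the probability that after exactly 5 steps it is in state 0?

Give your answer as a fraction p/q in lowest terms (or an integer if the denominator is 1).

Answer: 185642/759375

Derivation:
Computing P^5 by repeated multiplication:
P^1 =
  0: [3/5, 2/5]
  1: [2/15, 13/15]
P^2 =
  0: [31/75, 44/75]
  1: [44/225, 181/225]
P^3 =
  0: [367/1125, 758/1125]
  1: [758/3375, 2617/3375]
P^4 =
  0: [4819/16875, 12056/16875]
  1: [12056/50625, 38569/50625]
P^5 =
  0: [67483/253125, 185642/253125]
  1: [185642/759375, 573733/759375]

(P^5)[1 -> 0] = 185642/759375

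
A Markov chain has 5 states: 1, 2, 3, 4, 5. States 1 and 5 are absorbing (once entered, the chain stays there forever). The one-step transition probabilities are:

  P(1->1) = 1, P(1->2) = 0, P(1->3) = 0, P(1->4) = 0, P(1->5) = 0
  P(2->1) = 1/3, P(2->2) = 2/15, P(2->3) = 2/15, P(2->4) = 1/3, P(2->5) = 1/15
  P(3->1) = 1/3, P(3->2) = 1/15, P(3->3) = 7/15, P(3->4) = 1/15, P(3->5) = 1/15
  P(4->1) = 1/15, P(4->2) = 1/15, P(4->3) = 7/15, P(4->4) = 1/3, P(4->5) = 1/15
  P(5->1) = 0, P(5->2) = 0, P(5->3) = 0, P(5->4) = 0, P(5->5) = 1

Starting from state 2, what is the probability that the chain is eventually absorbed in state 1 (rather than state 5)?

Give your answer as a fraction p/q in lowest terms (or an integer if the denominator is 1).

Answer: 341/426

Derivation:
Let a_i = P(absorbed in 1 | start in state i).
Boundary conditions: a_1 = 1, a_5 = 0.
For each transient state i, a_i = sum_j P(i->j) * a_j:
  a_2 = 1/3*a_1 + 2/15*a_2 + 2/15*a_3 + 1/3*a_4 + 1/15*a_5
  a_3 = 1/3*a_1 + 1/15*a_2 + 7/15*a_3 + 1/15*a_4 + 1/15*a_5
  a_4 = 1/15*a_1 + 1/15*a_2 + 7/15*a_3 + 1/3*a_4 + 1/15*a_5

Substituting a_1 = 1 and a_5 = 0, rearrange to (I - Q) a = r where r[i] = P(i -> 1):
  [13/15, -2/15, -1/3] . (a_2, a_3, a_4) = 1/3
  [-1/15, 8/15, -1/15] . (a_2, a_3, a_4) = 1/3
  [-1/15, -7/15, 2/3] . (a_2, a_3, a_4) = 1/15

Solving yields:
  a_2 = 341/426
  a_3 = 349/426
  a_4 = 107/142

Starting state is 2, so the absorption probability is a_2 = 341/426.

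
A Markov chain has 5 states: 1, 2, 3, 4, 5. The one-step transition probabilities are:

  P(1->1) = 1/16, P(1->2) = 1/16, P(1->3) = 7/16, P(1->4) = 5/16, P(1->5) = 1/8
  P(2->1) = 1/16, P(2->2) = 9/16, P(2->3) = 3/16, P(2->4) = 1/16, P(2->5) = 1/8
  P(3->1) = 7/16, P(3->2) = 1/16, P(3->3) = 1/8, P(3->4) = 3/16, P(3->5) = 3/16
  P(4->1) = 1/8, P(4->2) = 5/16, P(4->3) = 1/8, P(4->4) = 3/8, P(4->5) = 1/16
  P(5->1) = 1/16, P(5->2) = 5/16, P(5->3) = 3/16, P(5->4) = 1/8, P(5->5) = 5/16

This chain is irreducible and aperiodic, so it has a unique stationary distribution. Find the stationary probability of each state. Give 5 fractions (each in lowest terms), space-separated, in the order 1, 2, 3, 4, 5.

The stationary distribution satisfies pi = pi * P, i.e.:
  pi_1 = 1/16*pi_1 + 1/16*pi_2 + 7/16*pi_3 + 1/8*pi_4 + 1/16*pi_5
  pi_2 = 1/16*pi_1 + 9/16*pi_2 + 1/16*pi_3 + 5/16*pi_4 + 5/16*pi_5
  pi_3 = 7/16*pi_1 + 3/16*pi_2 + 1/8*pi_3 + 1/8*pi_4 + 3/16*pi_5
  pi_4 = 5/16*pi_1 + 1/16*pi_2 + 3/16*pi_3 + 3/8*pi_4 + 1/8*pi_5
  pi_5 = 1/8*pi_1 + 1/8*pi_2 + 3/16*pi_3 + 1/16*pi_4 + 5/16*pi_5
with normalization: pi_1 + pi_2 + pi_3 + pi_4 + pi_5 = 1.

Using the first 4 balance equations plus normalization, the linear system A*pi = b is:
  [-15/16, 1/16, 7/16, 1/8, 1/16] . pi = 0
  [1/16, -7/16, 1/16, 5/16, 5/16] . pi = 0
  [7/16, 3/16, -7/8, 1/8, 3/16] . pi = 0
  [5/16, 1/16, 3/16, -5/8, 1/8] . pi = 0
  [1, 1, 1, 1, 1] . pi = 1

Solving yields:
  pi_1 = 483/3224
  pi_2 = 10639/35464
  pi_3 = 1775/8866
  pi_4 = 28/143
  pi_5 = 1367/8866

Verification (pi * P):
  483/3224*1/16 + 10639/35464*1/16 + 1775/8866*7/16 + 28/143*1/8 + 1367/8866*1/16 = 483/3224 = pi_1  (ok)
  483/3224*1/16 + 10639/35464*9/16 + 1775/8866*1/16 + 28/143*5/16 + 1367/8866*5/16 = 10639/35464 = pi_2  (ok)
  483/3224*7/16 + 10639/35464*3/16 + 1775/8866*1/8 + 28/143*1/8 + 1367/8866*3/16 = 1775/8866 = pi_3  (ok)
  483/3224*5/16 + 10639/35464*1/16 + 1775/8866*3/16 + 28/143*3/8 + 1367/8866*1/8 = 28/143 = pi_4  (ok)
  483/3224*1/8 + 10639/35464*1/8 + 1775/8866*3/16 + 28/143*1/16 + 1367/8866*5/16 = 1367/8866 = pi_5  (ok)

Answer: 483/3224 10639/35464 1775/8866 28/143 1367/8866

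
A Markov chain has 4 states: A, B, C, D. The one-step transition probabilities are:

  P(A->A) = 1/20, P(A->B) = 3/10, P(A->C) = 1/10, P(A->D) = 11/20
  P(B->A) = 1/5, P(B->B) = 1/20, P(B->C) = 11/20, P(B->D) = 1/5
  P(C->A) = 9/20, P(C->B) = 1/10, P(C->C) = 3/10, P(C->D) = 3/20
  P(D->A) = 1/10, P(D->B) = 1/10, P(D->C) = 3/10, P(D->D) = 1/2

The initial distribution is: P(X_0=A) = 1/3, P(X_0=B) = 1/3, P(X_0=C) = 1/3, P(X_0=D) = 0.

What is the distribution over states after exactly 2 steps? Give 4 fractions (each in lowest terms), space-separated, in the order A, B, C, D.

Answer: 257/1200 167/1200 349/1200 427/1200

Derivation:
Propagating the distribution step by step (d_{t+1} = d_t * P):
d_0 = (A=1/3, B=1/3, C=1/3, D=0)
  d_1[A] = 1/3*1/20 + 1/3*1/5 + 1/3*9/20 + 0*1/10 = 7/30
  d_1[B] = 1/3*3/10 + 1/3*1/20 + 1/3*1/10 + 0*1/10 = 3/20
  d_1[C] = 1/3*1/10 + 1/3*11/20 + 1/3*3/10 + 0*3/10 = 19/60
  d_1[D] = 1/3*11/20 + 1/3*1/5 + 1/3*3/20 + 0*1/2 = 3/10
d_1 = (A=7/30, B=3/20, C=19/60, D=3/10)
  d_2[A] = 7/30*1/20 + 3/20*1/5 + 19/60*9/20 + 3/10*1/10 = 257/1200
  d_2[B] = 7/30*3/10 + 3/20*1/20 + 19/60*1/10 + 3/10*1/10 = 167/1200
  d_2[C] = 7/30*1/10 + 3/20*11/20 + 19/60*3/10 + 3/10*3/10 = 349/1200
  d_2[D] = 7/30*11/20 + 3/20*1/5 + 19/60*3/20 + 3/10*1/2 = 427/1200
d_2 = (A=257/1200, B=167/1200, C=349/1200, D=427/1200)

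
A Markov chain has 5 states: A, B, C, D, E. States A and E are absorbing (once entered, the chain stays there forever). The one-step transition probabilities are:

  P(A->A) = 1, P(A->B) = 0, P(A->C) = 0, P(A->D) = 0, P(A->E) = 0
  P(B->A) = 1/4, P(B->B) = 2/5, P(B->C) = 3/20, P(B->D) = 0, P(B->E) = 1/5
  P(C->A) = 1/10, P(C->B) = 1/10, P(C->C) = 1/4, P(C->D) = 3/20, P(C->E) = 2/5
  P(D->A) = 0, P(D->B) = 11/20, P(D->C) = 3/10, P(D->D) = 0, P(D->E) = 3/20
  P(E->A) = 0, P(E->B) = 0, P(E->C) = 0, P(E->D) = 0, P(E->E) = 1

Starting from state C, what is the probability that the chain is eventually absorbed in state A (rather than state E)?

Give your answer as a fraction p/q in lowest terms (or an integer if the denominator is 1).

Let a_i = P(absorbed in A | start in state i).
Boundary conditions: a_A = 1, a_E = 0.
For each transient state i, a_i = sum_j P(i->j) * a_j:
  a_B = 1/4*a_A + 2/5*a_B + 3/20*a_C + 0*a_D + 1/5*a_E
  a_C = 1/10*a_A + 1/10*a_B + 1/4*a_C + 3/20*a_D + 2/5*a_E
  a_D = 0*a_A + 11/20*a_B + 3/10*a_C + 0*a_D + 3/20*a_E

Substituting a_A = 1 and a_E = 0, rearrange to (I - Q) a = r where r[i] = P(i -> A):
  [3/5, -3/20, 0] . (a_B, a_C, a_D) = 1/4
  [-1/10, 3/4, -3/20] . (a_B, a_C, a_D) = 1/10
  [-11/20, -3/10, 1] . (a_B, a_C, a_D) = 0

Solving yields:
  a_B = 102/211
  a_C = 169/633
  a_D = 73/211

Starting state is C, so the absorption probability is a_C = 169/633.

Answer: 169/633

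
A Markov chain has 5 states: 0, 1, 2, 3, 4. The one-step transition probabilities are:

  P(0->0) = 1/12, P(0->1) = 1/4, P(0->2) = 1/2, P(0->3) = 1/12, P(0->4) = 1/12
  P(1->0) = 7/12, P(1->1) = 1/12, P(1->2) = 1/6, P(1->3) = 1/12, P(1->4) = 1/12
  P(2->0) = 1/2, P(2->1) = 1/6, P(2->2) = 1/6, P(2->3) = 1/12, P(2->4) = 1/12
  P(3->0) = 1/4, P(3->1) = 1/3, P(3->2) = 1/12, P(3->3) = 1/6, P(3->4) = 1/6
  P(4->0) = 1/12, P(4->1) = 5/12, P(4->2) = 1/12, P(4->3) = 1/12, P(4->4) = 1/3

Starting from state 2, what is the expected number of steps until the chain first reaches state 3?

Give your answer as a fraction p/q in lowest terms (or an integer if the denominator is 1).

Answer: 12

Derivation:
Let h_i = expected steps to first reach 3 from state i.
Boundary: h_3 = 0.
First-step equations for the other states:
  h_0 = 1 + 1/12*h_0 + 1/4*h_1 + 1/2*h_2 + 1/12*h_3 + 1/12*h_4
  h_1 = 1 + 7/12*h_0 + 1/12*h_1 + 1/6*h_2 + 1/12*h_3 + 1/12*h_4
  h_2 = 1 + 1/2*h_0 + 1/6*h_1 + 1/6*h_2 + 1/12*h_3 + 1/12*h_4
  h_4 = 1 + 1/12*h_0 + 5/12*h_1 + 1/12*h_2 + 1/12*h_3 + 1/3*h_4

Substituting h_3 = 0 and rearranging gives the linear system (I - Q) h = 1:
  [11/12, -1/4, -1/2, -1/12] . (h_0, h_1, h_2, h_4) = 1
  [-7/12, 11/12, -1/6, -1/12] . (h_0, h_1, h_2, h_4) = 1
  [-1/2, -1/6, 5/6, -1/12] . (h_0, h_1, h_2, h_4) = 1
  [-1/12, -5/12, -1/12, 2/3] . (h_0, h_1, h_2, h_4) = 1

Solving yields:
  h_0 = 12
  h_1 = 12
  h_2 = 12
  h_4 = 12

Starting state is 2, so the expected hitting time is h_2 = 12.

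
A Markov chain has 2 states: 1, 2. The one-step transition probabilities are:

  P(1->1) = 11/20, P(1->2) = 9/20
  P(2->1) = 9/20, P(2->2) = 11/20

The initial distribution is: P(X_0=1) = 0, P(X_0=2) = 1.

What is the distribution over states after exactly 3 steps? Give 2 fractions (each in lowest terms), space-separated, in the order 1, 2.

Answer: 999/2000 1001/2000

Derivation:
Propagating the distribution step by step (d_{t+1} = d_t * P):
d_0 = (1=0, 2=1)
  d_1[1] = 0*11/20 + 1*9/20 = 9/20
  d_1[2] = 0*9/20 + 1*11/20 = 11/20
d_1 = (1=9/20, 2=11/20)
  d_2[1] = 9/20*11/20 + 11/20*9/20 = 99/200
  d_2[2] = 9/20*9/20 + 11/20*11/20 = 101/200
d_2 = (1=99/200, 2=101/200)
  d_3[1] = 99/200*11/20 + 101/200*9/20 = 999/2000
  d_3[2] = 99/200*9/20 + 101/200*11/20 = 1001/2000
d_3 = (1=999/2000, 2=1001/2000)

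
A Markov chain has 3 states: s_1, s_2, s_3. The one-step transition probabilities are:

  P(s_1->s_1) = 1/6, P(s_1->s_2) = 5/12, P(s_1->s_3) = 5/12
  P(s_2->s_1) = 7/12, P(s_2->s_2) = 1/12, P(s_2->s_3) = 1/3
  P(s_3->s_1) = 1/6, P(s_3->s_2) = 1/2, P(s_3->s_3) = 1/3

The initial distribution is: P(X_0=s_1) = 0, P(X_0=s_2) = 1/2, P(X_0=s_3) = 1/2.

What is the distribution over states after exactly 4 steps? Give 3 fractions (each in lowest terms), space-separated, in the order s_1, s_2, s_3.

Propagating the distribution step by step (d_{t+1} = d_t * P):
d_0 = (s_1=0, s_2=1/2, s_3=1/2)
  d_1[s_1] = 0*1/6 + 1/2*7/12 + 1/2*1/6 = 3/8
  d_1[s_2] = 0*5/12 + 1/2*1/12 + 1/2*1/2 = 7/24
  d_1[s_3] = 0*5/12 + 1/2*1/3 + 1/2*1/3 = 1/3
d_1 = (s_1=3/8, s_2=7/24, s_3=1/3)
  d_2[s_1] = 3/8*1/6 + 7/24*7/12 + 1/3*1/6 = 83/288
  d_2[s_2] = 3/8*5/12 + 7/24*1/12 + 1/3*1/2 = 25/72
  d_2[s_3] = 3/8*5/12 + 7/24*1/3 + 1/3*1/3 = 35/96
d_2 = (s_1=83/288, s_2=25/72, s_3=35/96)
  d_3[s_1] = 83/288*1/6 + 25/72*7/12 + 35/96*1/6 = 269/864
  d_3[s_2] = 83/288*5/12 + 25/72*1/12 + 35/96*1/2 = 1145/3456
  d_3[s_3] = 83/288*5/12 + 25/72*1/3 + 35/96*1/3 = 1235/3456
d_3 = (s_1=269/864, s_2=1145/3456, s_3=1235/3456)
  d_4[s_1] = 269/864*1/6 + 1145/3456*7/12 + 1235/3456*1/6 = 12637/41472
  d_4[s_2] = 269/864*5/12 + 1145/3456*1/12 + 1235/3456*1/2 = 4645/13824
  d_4[s_3] = 269/864*5/12 + 1145/3456*1/3 + 1235/3456*1/3 = 3725/10368
d_4 = (s_1=12637/41472, s_2=4645/13824, s_3=3725/10368)

Answer: 12637/41472 4645/13824 3725/10368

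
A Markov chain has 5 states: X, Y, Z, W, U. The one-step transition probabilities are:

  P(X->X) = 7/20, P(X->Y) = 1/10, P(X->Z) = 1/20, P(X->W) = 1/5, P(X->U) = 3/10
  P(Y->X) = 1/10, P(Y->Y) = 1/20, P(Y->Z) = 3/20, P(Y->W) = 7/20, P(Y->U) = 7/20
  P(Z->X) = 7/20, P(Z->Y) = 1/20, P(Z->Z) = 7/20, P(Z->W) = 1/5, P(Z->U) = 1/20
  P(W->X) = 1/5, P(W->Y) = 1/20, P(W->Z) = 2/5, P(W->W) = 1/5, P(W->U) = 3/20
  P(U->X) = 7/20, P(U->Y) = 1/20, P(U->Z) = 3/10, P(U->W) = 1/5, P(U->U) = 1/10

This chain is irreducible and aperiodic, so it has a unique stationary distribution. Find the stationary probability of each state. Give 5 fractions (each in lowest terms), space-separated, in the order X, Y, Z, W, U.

Answer: 817/2703 176/2703 12739/51357 189/901 8978/51357

Derivation:
The stationary distribution satisfies pi = pi * P, i.e.:
  pi_X = 7/20*pi_X + 1/10*pi_Y + 7/20*pi_Z + 1/5*pi_W + 7/20*pi_U
  pi_Y = 1/10*pi_X + 1/20*pi_Y + 1/20*pi_Z + 1/20*pi_W + 1/20*pi_U
  pi_Z = 1/20*pi_X + 3/20*pi_Y + 7/20*pi_Z + 2/5*pi_W + 3/10*pi_U
  pi_W = 1/5*pi_X + 7/20*pi_Y + 1/5*pi_Z + 1/5*pi_W + 1/5*pi_U
  pi_U = 3/10*pi_X + 7/20*pi_Y + 1/20*pi_Z + 3/20*pi_W + 1/10*pi_U
with normalization: pi_X + pi_Y + pi_Z + pi_W + pi_U = 1.

Using the first 4 balance equations plus normalization, the linear system A*pi = b is:
  [-13/20, 1/10, 7/20, 1/5, 7/20] . pi = 0
  [1/10, -19/20, 1/20, 1/20, 1/20] . pi = 0
  [1/20, 3/20, -13/20, 2/5, 3/10] . pi = 0
  [1/5, 7/20, 1/5, -4/5, 1/5] . pi = 0
  [1, 1, 1, 1, 1] . pi = 1

Solving yields:
  pi_X = 817/2703
  pi_Y = 176/2703
  pi_Z = 12739/51357
  pi_W = 189/901
  pi_U = 8978/51357

Verification (pi * P):
  817/2703*7/20 + 176/2703*1/10 + 12739/51357*7/20 + 189/901*1/5 + 8978/51357*7/20 = 817/2703 = pi_X  (ok)
  817/2703*1/10 + 176/2703*1/20 + 12739/51357*1/20 + 189/901*1/20 + 8978/51357*1/20 = 176/2703 = pi_Y  (ok)
  817/2703*1/20 + 176/2703*3/20 + 12739/51357*7/20 + 189/901*2/5 + 8978/51357*3/10 = 12739/51357 = pi_Z  (ok)
  817/2703*1/5 + 176/2703*7/20 + 12739/51357*1/5 + 189/901*1/5 + 8978/51357*1/5 = 189/901 = pi_W  (ok)
  817/2703*3/10 + 176/2703*7/20 + 12739/51357*1/20 + 189/901*3/20 + 8978/51357*1/10 = 8978/51357 = pi_U  (ok)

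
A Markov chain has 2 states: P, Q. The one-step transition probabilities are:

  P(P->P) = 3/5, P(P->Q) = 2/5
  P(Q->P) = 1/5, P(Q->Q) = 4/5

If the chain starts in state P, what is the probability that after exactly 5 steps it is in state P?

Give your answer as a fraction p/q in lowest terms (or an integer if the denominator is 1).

Answer: 1063/3125

Derivation:
Computing P^5 by repeated multiplication:
P^1 =
  P: [3/5, 2/5]
  Q: [1/5, 4/5]
P^2 =
  P: [11/25, 14/25]
  Q: [7/25, 18/25]
P^3 =
  P: [47/125, 78/125]
  Q: [39/125, 86/125]
P^4 =
  P: [219/625, 406/625]
  Q: [203/625, 422/625]
P^5 =
  P: [1063/3125, 2062/3125]
  Q: [1031/3125, 2094/3125]

(P^5)[P -> P] = 1063/3125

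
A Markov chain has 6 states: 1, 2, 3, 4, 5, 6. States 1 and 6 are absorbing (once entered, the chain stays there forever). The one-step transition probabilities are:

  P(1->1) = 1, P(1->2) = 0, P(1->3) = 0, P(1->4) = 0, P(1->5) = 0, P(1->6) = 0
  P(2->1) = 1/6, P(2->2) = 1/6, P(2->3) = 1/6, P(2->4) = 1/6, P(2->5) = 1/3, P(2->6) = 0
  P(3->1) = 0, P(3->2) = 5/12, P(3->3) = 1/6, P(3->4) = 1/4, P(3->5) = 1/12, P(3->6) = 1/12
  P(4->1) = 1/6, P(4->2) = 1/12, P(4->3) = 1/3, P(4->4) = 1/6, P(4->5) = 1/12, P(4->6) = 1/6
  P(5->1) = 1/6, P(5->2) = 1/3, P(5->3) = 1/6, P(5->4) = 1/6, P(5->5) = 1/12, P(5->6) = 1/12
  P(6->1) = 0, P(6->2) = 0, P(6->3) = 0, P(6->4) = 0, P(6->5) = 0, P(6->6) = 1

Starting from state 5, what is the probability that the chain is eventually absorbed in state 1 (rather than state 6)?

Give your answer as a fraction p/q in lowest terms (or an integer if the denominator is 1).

Let a_i = P(absorbed in 1 | start in state i).
Boundary conditions: a_1 = 1, a_6 = 0.
For each transient state i, a_i = sum_j P(i->j) * a_j:
  a_2 = 1/6*a_1 + 1/6*a_2 + 1/6*a_3 + 1/6*a_4 + 1/3*a_5 + 0*a_6
  a_3 = 0*a_1 + 5/12*a_2 + 1/6*a_3 + 1/4*a_4 + 1/12*a_5 + 1/12*a_6
  a_4 = 1/6*a_1 + 1/12*a_2 + 1/3*a_3 + 1/6*a_4 + 1/12*a_5 + 1/6*a_6
  a_5 = 1/6*a_1 + 1/3*a_2 + 1/6*a_3 + 1/6*a_4 + 1/12*a_5 + 1/12*a_6

Substituting a_1 = 1 and a_6 = 0, rearrange to (I - Q) a = r where r[i] = P(i -> 1):
  [5/6, -1/6, -1/6, -1/3] . (a_2, a_3, a_4, a_5) = 1/6
  [-5/12, 5/6, -1/4, -1/12] . (a_2, a_3, a_4, a_5) = 0
  [-1/12, -1/3, 5/6, -1/12] . (a_2, a_3, a_4, a_5) = 1/6
  [-1/3, -1/6, -1/6, 11/12] . (a_2, a_3, a_4, a_5) = 1/6

Solving yields:
  a_2 = 1710/2513
  a_3 = 1437/2513
  a_4 = 1408/2513
  a_5 = 228/359

Starting state is 5, so the absorption probability is a_5 = 228/359.

Answer: 228/359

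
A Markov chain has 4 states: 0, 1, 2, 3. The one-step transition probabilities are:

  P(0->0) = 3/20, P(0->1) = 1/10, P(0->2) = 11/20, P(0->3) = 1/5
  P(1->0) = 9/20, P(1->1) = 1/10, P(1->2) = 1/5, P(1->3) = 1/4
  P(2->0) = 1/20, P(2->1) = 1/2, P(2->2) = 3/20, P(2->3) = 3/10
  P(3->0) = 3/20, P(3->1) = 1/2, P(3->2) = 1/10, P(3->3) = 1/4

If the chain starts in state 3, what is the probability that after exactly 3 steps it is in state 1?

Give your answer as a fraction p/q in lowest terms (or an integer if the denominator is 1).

Answer: 36/125

Derivation:
Computing P^3 by repeated multiplication:
P^1 =
  0: [3/20, 1/10, 11/20, 1/5]
  1: [9/20, 1/10, 1/5, 1/4]
  2: [1/20, 1/2, 3/20, 3/10]
  3: [3/20, 1/2, 1/10, 1/4]
P^2 =
  0: [1/8, 2/5, 41/200, 27/100]
  1: [4/25, 7/25, 129/400, 19/80]
  2: [57/200, 7/25, 9/50, 51/200]
  3: [29/100, 6/25, 89/400, 99/400]
P^3 =
  0: [499/2000, 29/100, 413/2000, 127/500]
  1: [807/4000, 81/250, 1729/8000, 413/1600]
  2: [27/125, 137/500, 1061/4000, 979/4000]
  3: [799/4000, 36/125, 17/64, 1973/8000]

(P^3)[3 -> 1] = 36/125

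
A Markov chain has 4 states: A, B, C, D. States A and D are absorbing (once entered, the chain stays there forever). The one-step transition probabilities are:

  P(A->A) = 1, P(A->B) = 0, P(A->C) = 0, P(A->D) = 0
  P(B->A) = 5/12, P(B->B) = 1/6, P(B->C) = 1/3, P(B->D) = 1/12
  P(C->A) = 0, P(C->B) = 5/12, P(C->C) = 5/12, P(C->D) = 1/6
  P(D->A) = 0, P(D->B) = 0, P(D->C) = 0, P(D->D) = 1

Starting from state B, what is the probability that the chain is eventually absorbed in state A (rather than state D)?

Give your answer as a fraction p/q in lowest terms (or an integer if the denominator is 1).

Let a_i = P(absorbed in A | start in state i).
Boundary conditions: a_A = 1, a_D = 0.
For each transient state i, a_i = sum_j P(i->j) * a_j:
  a_B = 5/12*a_A + 1/6*a_B + 1/3*a_C + 1/12*a_D
  a_C = 0*a_A + 5/12*a_B + 5/12*a_C + 1/6*a_D

Substituting a_A = 1 and a_D = 0, rearrange to (I - Q) a = r where r[i] = P(i -> A):
  [5/6, -1/3] . (a_B, a_C) = 5/12
  [-5/12, 7/12] . (a_B, a_C) = 0

Solving yields:
  a_B = 7/10
  a_C = 1/2

Starting state is B, so the absorption probability is a_B = 7/10.

Answer: 7/10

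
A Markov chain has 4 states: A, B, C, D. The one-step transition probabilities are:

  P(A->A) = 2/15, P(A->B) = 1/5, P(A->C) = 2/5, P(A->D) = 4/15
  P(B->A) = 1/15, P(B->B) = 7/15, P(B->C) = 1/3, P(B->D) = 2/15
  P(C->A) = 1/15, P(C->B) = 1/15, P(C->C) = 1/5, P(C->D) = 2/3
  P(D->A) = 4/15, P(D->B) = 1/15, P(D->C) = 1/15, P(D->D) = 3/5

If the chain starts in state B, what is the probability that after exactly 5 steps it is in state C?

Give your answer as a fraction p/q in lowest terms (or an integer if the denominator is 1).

Computing P^5 by repeated multiplication:
P^1 =
  A: [2/15, 1/5, 2/5, 4/15]
  B: [1/15, 7/15, 1/3, 2/15]
  C: [1/15, 1/15, 1/5, 2/3]
  D: [4/15, 1/15, 1/15, 3/5]
P^2 =
  A: [29/225, 37/225, 49/225, 22/45]
  B: [22/225, 59/225, 58/225, 86/225]
  C: [46/225, 23/225, 2/15, 14/25]
  D: [46/225, 29/225, 41/225, 109/225]
P^3 =
  A: [584/3375, 101/675, 616/3375, 334/675]
  B: [101/675, 623/3375, 229/1125, 104/225]
  C: [649/3375, 91/675, 607/3375, 1664/3375]
  D: [598/3375, 491/3375, 653/3375, 1633/3375]
P^4 =
  A: [8969/50625, 7573/50625, 9547/50625, 24536/50625]
  B: [1712/10125, 8123/50625, 9766/50625, 24176/50625]
  C: [9016/50625, 7403/50625, 3218/16875, 2728/5625]
  D: [8872/50625, 7517/50625, 1927/10125, 24601/50625]
P^5 =
  A: [133202/759375, 114001/759375, 144856/759375, 367316/759375]
  B: [131713/759375, 116483/759375, 5387/28125, 24382/50625]
  C: [133297/759375, 4523/30375, 1157/6075, 368378/759375]
  D: [5332/30375, 113471/759375, 144323/759375, 368281/759375]

(P^5)[B -> C] = 5387/28125

Answer: 5387/28125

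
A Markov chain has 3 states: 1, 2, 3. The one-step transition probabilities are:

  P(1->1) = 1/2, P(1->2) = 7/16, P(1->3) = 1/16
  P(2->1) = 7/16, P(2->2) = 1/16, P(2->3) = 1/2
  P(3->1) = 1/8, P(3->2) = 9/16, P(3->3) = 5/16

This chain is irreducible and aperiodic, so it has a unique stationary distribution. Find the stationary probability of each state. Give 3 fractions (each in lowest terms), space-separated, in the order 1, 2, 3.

Answer: 93/250 43/125 71/250

Derivation:
The stationary distribution satisfies pi = pi * P, i.e.:
  pi_1 = 1/2*pi_1 + 7/16*pi_2 + 1/8*pi_3
  pi_2 = 7/16*pi_1 + 1/16*pi_2 + 9/16*pi_3
  pi_3 = 1/16*pi_1 + 1/2*pi_2 + 5/16*pi_3
with normalization: pi_1 + pi_2 + pi_3 = 1.

Using the first 2 balance equations plus normalization, the linear system A*pi = b is:
  [-1/2, 7/16, 1/8] . pi = 0
  [7/16, -15/16, 9/16] . pi = 0
  [1, 1, 1] . pi = 1

Solving yields:
  pi_1 = 93/250
  pi_2 = 43/125
  pi_3 = 71/250

Verification (pi * P):
  93/250*1/2 + 43/125*7/16 + 71/250*1/8 = 93/250 = pi_1  (ok)
  93/250*7/16 + 43/125*1/16 + 71/250*9/16 = 43/125 = pi_2  (ok)
  93/250*1/16 + 43/125*1/2 + 71/250*5/16 = 71/250 = pi_3  (ok)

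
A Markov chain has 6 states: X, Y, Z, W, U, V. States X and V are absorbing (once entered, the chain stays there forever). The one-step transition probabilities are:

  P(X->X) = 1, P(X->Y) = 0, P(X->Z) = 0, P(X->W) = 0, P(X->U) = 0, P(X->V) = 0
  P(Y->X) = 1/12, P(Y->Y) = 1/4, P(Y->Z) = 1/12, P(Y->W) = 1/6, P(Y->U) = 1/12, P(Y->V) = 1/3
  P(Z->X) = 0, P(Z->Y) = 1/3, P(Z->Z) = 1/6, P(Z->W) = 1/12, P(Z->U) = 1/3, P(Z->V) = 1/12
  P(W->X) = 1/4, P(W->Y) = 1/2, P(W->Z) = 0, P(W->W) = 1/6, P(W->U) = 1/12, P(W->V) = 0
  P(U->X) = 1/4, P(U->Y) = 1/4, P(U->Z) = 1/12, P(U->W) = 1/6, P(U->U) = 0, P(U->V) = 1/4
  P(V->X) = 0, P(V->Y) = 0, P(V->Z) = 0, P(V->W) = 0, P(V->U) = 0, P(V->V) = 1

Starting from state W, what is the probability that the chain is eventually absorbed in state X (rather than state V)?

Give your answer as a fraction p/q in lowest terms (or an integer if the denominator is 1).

Let a_i = P(absorbed in X | start in state i).
Boundary conditions: a_X = 1, a_V = 0.
For each transient state i, a_i = sum_j P(i->j) * a_j:
  a_Y = 1/12*a_X + 1/4*a_Y + 1/12*a_Z + 1/6*a_W + 1/12*a_U + 1/3*a_V
  a_Z = 0*a_X + 1/3*a_Y + 1/6*a_Z + 1/12*a_W + 1/3*a_U + 1/12*a_V
  a_W = 1/4*a_X + 1/2*a_Y + 0*a_Z + 1/6*a_W + 1/12*a_U + 0*a_V
  a_U = 1/4*a_X + 1/4*a_Y + 1/12*a_Z + 1/6*a_W + 0*a_U + 1/4*a_V

Substituting a_X = 1 and a_V = 0, rearrange to (I - Q) a = r where r[i] = P(i -> X):
  [3/4, -1/12, -1/6, -1/12] . (a_Y, a_Z, a_W, a_U) = 1/12
  [-1/3, 5/6, -1/12, -1/3] . (a_Y, a_Z, a_W, a_U) = 0
  [-1/2, 0, 5/6, -1/12] . (a_Y, a_Z, a_W, a_U) = 1/4
  [-1/4, -1/12, -1/6, 1] . (a_Y, a_Z, a_W, a_U) = 1/4

Solving yields:
  a_Y = 2441/7610
  a_Z = 551/1522
  a_W = 409/761
  a_U = 1712/3805

Starting state is W, so the absorption probability is a_W = 409/761.

Answer: 409/761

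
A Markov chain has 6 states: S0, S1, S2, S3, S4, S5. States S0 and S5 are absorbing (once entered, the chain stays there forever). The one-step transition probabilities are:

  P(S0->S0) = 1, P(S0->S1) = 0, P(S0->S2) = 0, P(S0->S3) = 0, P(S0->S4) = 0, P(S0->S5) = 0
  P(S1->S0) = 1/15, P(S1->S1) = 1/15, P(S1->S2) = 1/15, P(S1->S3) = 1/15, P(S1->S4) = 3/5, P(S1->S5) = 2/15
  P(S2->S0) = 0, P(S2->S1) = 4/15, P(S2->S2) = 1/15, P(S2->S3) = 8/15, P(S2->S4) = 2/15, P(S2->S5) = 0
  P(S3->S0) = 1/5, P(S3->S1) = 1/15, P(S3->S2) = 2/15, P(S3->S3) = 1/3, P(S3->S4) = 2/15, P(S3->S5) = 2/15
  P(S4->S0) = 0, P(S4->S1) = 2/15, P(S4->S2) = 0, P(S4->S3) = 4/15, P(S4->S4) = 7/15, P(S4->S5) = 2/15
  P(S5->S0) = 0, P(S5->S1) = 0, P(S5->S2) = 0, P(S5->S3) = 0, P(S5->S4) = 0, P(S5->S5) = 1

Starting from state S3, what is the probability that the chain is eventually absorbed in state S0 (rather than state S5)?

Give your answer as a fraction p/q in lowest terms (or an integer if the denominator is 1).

Answer: 17/35

Derivation:
Let a_i = P(absorbed in S0 | start in state i).
Boundary conditions: a_S0 = 1, a_S5 = 0.
For each transient state i, a_i = sum_j P(i->j) * a_j:
  a_S1 = 1/15*a_S0 + 1/15*a_S1 + 1/15*a_S2 + 1/15*a_S3 + 3/5*a_S4 + 2/15*a_S5
  a_S2 = 0*a_S0 + 4/15*a_S1 + 1/15*a_S2 + 8/15*a_S3 + 2/15*a_S4 + 0*a_S5
  a_S3 = 1/5*a_S0 + 1/15*a_S1 + 2/15*a_S2 + 1/3*a_S3 + 2/15*a_S4 + 2/15*a_S5
  a_S4 = 0*a_S0 + 2/15*a_S1 + 0*a_S2 + 4/15*a_S3 + 7/15*a_S4 + 2/15*a_S5

Substituting a_S0 = 1 and a_S5 = 0, rearrange to (I - Q) a = r where r[i] = P(i -> S0):
  [14/15, -1/15, -1/15, -3/5] . (a_S1, a_S2, a_S3, a_S4) = 1/15
  [-4/15, 14/15, -8/15, -2/15] . (a_S1, a_S2, a_S3, a_S4) = 0
  [-1/15, -2/15, 2/3, -2/15] . (a_S1, a_S2, a_S3, a_S4) = 1/5
  [-2/15, 0, -4/15, 8/15] . (a_S1, a_S2, a_S3, a_S4) = 0

Solving yields:
  a_S1 = 61/175
  a_S2 = 297/700
  a_S3 = 17/35
  a_S4 = 33/100

Starting state is S3, so the absorption probability is a_S3 = 17/35.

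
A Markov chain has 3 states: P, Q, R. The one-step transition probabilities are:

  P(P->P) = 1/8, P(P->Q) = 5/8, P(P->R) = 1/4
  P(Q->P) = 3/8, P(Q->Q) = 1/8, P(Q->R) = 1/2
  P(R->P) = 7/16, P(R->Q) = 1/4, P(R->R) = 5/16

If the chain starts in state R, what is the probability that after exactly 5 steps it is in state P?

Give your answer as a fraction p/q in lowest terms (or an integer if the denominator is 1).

Answer: 333121/1048576

Derivation:
Computing P^5 by repeated multiplication:
P^1 =
  P: [1/8, 5/8, 1/4]
  Q: [3/8, 1/8, 1/2]
  R: [7/16, 1/4, 5/16]
P^2 =
  P: [23/64, 7/32, 27/64]
  Q: [5/16, 3/8, 5/16]
  R: [73/256, 49/128, 85/256]
P^3 =
  P: [319/1024, 183/512, 339/1024]
  Q: [81/256, 41/128, 93/256]
  R: [1329/4096, 633/2048, 1501/4096]
P^4 =
  P: [5207/16384, 2639/8192, 5899/16384]
  Q: [1305/4096, 673/2048, 1445/4096]
  R: [20761/65536, 10913/32768, 22949/65536]
P^5 =
  P: [83375/262144, 43111/131072, 92547/262144]
  Q: [20801/65536, 10761/32768, 23213/65536]
  R: [333121/1048576, 171529/524288, 372397/1048576]

(P^5)[R -> P] = 333121/1048576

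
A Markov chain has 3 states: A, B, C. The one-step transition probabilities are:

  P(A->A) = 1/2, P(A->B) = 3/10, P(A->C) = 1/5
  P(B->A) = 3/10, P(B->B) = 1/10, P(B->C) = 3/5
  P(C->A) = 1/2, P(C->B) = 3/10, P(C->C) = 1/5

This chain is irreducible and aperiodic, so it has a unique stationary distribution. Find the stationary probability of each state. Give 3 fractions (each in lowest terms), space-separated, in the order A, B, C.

Answer: 9/20 1/4 3/10

Derivation:
The stationary distribution satisfies pi = pi * P, i.e.:
  pi_A = 1/2*pi_A + 3/10*pi_B + 1/2*pi_C
  pi_B = 3/10*pi_A + 1/10*pi_B + 3/10*pi_C
  pi_C = 1/5*pi_A + 3/5*pi_B + 1/5*pi_C
with normalization: pi_A + pi_B + pi_C = 1.

Using the first 2 balance equations plus normalization, the linear system A*pi = b is:
  [-1/2, 3/10, 1/2] . pi = 0
  [3/10, -9/10, 3/10] . pi = 0
  [1, 1, 1] . pi = 1

Solving yields:
  pi_A = 9/20
  pi_B = 1/4
  pi_C = 3/10

Verification (pi * P):
  9/20*1/2 + 1/4*3/10 + 3/10*1/2 = 9/20 = pi_A  (ok)
  9/20*3/10 + 1/4*1/10 + 3/10*3/10 = 1/4 = pi_B  (ok)
  9/20*1/5 + 1/4*3/5 + 3/10*1/5 = 3/10 = pi_C  (ok)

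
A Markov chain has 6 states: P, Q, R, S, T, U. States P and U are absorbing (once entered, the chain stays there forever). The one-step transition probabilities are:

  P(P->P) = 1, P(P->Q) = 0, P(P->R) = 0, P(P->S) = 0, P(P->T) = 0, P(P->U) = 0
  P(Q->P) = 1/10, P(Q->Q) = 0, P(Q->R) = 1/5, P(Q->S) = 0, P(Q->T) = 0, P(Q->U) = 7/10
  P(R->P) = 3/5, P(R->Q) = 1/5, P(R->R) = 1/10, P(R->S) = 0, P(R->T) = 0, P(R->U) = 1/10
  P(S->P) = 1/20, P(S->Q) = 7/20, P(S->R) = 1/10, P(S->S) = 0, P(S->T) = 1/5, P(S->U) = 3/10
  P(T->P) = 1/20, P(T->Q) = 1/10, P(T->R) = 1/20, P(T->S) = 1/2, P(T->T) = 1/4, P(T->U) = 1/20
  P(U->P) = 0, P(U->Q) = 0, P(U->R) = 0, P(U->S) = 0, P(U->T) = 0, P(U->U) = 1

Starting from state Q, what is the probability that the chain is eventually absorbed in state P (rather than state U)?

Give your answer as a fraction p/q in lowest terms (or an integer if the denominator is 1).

Answer: 21/86

Derivation:
Let a_i = P(absorbed in P | start in state i).
Boundary conditions: a_P = 1, a_U = 0.
For each transient state i, a_i = sum_j P(i->j) * a_j:
  a_Q = 1/10*a_P + 0*a_Q + 1/5*a_R + 0*a_S + 0*a_T + 7/10*a_U
  a_R = 3/5*a_P + 1/5*a_Q + 1/10*a_R + 0*a_S + 0*a_T + 1/10*a_U
  a_S = 1/20*a_P + 7/20*a_Q + 1/10*a_R + 0*a_S + 1/5*a_T + 3/10*a_U
  a_T = 1/20*a_P + 1/10*a_Q + 1/20*a_R + 1/2*a_S + 1/4*a_T + 1/20*a_U

Substituting a_P = 1 and a_U = 0, rearrange to (I - Q) a = r where r[i] = P(i -> P):
  [1, -1/5, 0, 0] . (a_Q, a_R, a_S, a_T) = 1/10
  [-1/5, 9/10, 0, 0] . (a_Q, a_R, a_S, a_T) = 3/5
  [-7/20, -1/10, 1, -1/5] . (a_Q, a_R, a_S, a_T) = 1/20
  [-1/10, -1/20, -1/2, 3/4] . (a_Q, a_R, a_S, a_T) = 1/20

Solving yields:
  a_Q = 21/86
  a_R = 31/43
  a_S = 1223/4472
  a_T = 737/2236

Starting state is Q, so the absorption probability is a_Q = 21/86.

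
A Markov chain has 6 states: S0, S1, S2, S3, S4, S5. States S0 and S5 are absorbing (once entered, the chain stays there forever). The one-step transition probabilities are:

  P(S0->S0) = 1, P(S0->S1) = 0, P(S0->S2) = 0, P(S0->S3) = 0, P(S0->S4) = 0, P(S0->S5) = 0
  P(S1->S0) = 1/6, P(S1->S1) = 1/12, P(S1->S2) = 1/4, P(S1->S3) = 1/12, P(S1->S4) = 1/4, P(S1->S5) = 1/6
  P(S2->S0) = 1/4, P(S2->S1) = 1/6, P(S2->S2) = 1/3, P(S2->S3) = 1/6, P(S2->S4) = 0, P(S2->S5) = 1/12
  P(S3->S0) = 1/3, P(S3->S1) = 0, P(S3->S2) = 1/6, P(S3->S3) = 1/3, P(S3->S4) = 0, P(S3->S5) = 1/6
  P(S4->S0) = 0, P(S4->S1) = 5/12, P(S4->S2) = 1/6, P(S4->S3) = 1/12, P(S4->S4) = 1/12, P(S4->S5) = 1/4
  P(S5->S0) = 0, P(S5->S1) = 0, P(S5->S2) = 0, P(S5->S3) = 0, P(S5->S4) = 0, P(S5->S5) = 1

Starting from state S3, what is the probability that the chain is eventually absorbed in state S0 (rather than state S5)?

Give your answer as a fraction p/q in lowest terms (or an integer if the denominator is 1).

Answer: 951/1420

Derivation:
Let a_i = P(absorbed in S0 | start in state i).
Boundary conditions: a_S0 = 1, a_S5 = 0.
For each transient state i, a_i = sum_j P(i->j) * a_j:
  a_S1 = 1/6*a_S0 + 1/12*a_S1 + 1/4*a_S2 + 1/12*a_S3 + 1/4*a_S4 + 1/6*a_S5
  a_S2 = 1/4*a_S0 + 1/6*a_S1 + 1/3*a_S2 + 1/6*a_S3 + 0*a_S4 + 1/12*a_S5
  a_S3 = 1/3*a_S0 + 0*a_S1 + 1/6*a_S2 + 1/3*a_S3 + 0*a_S4 + 1/6*a_S5
  a_S4 = 0*a_S0 + 5/12*a_S1 + 1/6*a_S2 + 1/12*a_S3 + 1/12*a_S4 + 1/4*a_S5

Substituting a_S0 = 1 and a_S5 = 0, rearrange to (I - Q) a = r where r[i] = P(i -> S0):
  [11/12, -1/4, -1/12, -1/4] . (a_S1, a_S2, a_S3, a_S4) = 1/6
  [-1/6, 2/3, -1/6, 0] . (a_S1, a_S2, a_S3, a_S4) = 1/4
  [0, -1/6, 2/3, 0] . (a_S1, a_S2, a_S3, a_S4) = 1/3
  [-5/12, -1/6, -1/12, 11/12] . (a_S1, a_S2, a_S3, a_S4) = 0

Solving yields:
  a_S1 = 155/284
  a_S2 = 241/355
  a_S3 = 951/1420
  a_S4 = 307/710

Starting state is S3, so the absorption probability is a_S3 = 951/1420.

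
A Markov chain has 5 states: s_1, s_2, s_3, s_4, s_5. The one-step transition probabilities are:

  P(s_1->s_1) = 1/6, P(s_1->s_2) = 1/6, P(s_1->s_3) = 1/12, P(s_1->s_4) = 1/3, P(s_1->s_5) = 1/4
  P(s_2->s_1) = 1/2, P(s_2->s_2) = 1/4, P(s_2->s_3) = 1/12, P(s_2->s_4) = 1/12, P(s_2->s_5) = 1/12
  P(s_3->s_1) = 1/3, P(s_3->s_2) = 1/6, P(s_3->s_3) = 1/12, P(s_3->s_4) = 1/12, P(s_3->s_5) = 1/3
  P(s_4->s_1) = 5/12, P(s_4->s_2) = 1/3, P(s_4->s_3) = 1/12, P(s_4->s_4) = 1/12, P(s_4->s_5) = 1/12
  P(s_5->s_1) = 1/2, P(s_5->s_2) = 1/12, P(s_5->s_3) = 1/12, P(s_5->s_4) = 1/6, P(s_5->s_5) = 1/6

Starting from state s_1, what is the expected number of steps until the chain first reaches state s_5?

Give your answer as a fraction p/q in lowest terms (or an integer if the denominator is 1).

Let h_i = expected steps to first reach s_5 from state i.
Boundary: h_s_5 = 0.
First-step equations for the other states:
  h_s_1 = 1 + 1/6*h_s_1 + 1/6*h_s_2 + 1/12*h_s_3 + 1/3*h_s_4 + 1/4*h_s_5
  h_s_2 = 1 + 1/2*h_s_1 + 1/4*h_s_2 + 1/12*h_s_3 + 1/12*h_s_4 + 1/12*h_s_5
  h_s_3 = 1 + 1/3*h_s_1 + 1/6*h_s_2 + 1/12*h_s_3 + 1/12*h_s_4 + 1/3*h_s_5
  h_s_4 = 1 + 5/12*h_s_1 + 1/3*h_s_2 + 1/12*h_s_3 + 1/12*h_s_4 + 1/12*h_s_5

Substituting h_s_5 = 0 and rearranging gives the linear system (I - Q) h = 1:
  [5/6, -1/6, -1/12, -1/3] . (h_s_1, h_s_2, h_s_3, h_s_4) = 1
  [-1/2, 3/4, -1/12, -1/12] . (h_s_1, h_s_2, h_s_3, h_s_4) = 1
  [-1/3, -1/6, 11/12, -1/12] . (h_s_1, h_s_2, h_s_3, h_s_4) = 1
  [-5/12, -1/3, -1/12, 11/12] . (h_s_1, h_s_2, h_s_3, h_s_4) = 1

Solving yields:
  h_s_1 = 2736/509
  h_s_2 = 3120/509
  h_s_3 = 2404/509
  h_s_4 = 3152/509

Starting state is s_1, so the expected hitting time is h_s_1 = 2736/509.

Answer: 2736/509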